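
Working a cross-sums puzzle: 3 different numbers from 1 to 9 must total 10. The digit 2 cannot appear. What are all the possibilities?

{1,3,6}; {1,4,5}

3 distinct digits from 1–9 sum between 6 and 24.
Dropping sets that contain 2.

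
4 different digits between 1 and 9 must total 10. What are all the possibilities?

{1,2,3,4}

4 distinct digits from 1–9 sum between 10 and 30.
Only one set works: {1,2,3,4}.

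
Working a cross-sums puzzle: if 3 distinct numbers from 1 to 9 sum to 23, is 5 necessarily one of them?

No

The only way to make 23 from 3 distinct digits is {6,8,9}, which does not contain 5.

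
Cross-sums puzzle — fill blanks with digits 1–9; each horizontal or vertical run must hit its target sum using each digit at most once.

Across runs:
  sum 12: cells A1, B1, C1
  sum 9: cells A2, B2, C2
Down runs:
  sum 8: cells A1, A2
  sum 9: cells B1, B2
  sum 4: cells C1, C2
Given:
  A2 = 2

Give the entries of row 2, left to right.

2 4 3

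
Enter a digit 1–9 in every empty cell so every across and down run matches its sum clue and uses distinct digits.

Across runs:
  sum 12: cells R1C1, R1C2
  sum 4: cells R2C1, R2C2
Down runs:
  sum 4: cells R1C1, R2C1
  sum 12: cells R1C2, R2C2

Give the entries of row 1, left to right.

4 in 2 cells must be {1,3}.
The 12 across and the 4 down share only 3, so R1C1 = 3.
R1C2 = 12 − 3 = 9 completes the 12 across.
R2C1 = 4 − 3 = 1 completes the 4 down.
R2C2 = 4 − 1 = 3 completes the 4 across.

3 9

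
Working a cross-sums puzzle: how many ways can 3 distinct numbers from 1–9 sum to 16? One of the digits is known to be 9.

3 distinct digits from 1–9 sum between 6 and 24.
Keeping only sets containing 9.
Enumerating: {1,6,9}, {2,5,9}, {3,4,9}.

3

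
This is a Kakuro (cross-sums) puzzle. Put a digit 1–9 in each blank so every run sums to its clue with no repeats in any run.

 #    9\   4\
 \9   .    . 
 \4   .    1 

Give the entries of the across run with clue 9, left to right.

6, 3

4 in 2 cells must be {1,3}.
R1C2 = 4 − 1 = 3 completes the 4 down.
R2C1 = 4 − 1 = 3 completes the 4 across.
R1C1 = 9 − 3 = 6 completes the 9 across.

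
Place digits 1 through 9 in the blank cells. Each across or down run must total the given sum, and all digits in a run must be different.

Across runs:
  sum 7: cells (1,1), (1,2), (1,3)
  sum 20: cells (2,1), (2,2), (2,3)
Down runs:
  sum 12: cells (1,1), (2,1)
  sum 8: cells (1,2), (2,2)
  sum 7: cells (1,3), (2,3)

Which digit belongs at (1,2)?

7 in 3 cells must be {1,2,4}.
The 7 across and the 12 down share only 4, so (1,1) = 4.
(2,1) = 12 − 4 = 8 completes the 12 down.
Nothing is forced directly, so branch on (2,3), whose candidates are 3 or 5. If (2,3) = 3: then (1,3) would have to be in {1,2} for the 7 across but in {4} for the 7 down — contradiction. So (2,3) = 5.
(1,3) = 7 − 5 = 2 completes the 7 down.
(2,2) = 20 − 13 = 7 completes the 20 across.
(1,2) = 7 − 6 = 1 completes the 7 across.

1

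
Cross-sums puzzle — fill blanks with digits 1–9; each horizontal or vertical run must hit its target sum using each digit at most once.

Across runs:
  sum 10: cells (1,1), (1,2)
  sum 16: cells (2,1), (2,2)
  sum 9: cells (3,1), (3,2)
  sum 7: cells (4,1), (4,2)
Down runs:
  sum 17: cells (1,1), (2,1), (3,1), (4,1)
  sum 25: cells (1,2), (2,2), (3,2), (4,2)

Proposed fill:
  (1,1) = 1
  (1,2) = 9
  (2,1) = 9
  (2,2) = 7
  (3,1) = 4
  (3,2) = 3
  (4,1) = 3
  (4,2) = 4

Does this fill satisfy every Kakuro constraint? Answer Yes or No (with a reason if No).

No — the across run (3,1)–(3,2) sums to 7, not 9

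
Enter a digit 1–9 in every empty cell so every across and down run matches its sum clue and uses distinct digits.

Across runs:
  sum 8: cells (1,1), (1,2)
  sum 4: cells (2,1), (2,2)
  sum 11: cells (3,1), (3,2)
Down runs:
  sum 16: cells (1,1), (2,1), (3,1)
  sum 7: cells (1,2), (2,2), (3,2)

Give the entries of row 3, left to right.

4 in 2 cells must be {1,3}; 7 in 3 cells must be {1,2,4}.
The 4 across and the 7 down share only 1, so (2,2) = 1.
Given what's placed, (1,2) must be 2 to fit the 8 across and 7 down.
(2,1) = 4 − 1 = 3 completes the 4 across.
(3,2) = 7 − 3 = 4 completes the 7 down.
(1,1) = 8 − 2 = 6 completes the 8 across.
(3,1) = 11 − 4 = 7 completes the 11 across.

7, 4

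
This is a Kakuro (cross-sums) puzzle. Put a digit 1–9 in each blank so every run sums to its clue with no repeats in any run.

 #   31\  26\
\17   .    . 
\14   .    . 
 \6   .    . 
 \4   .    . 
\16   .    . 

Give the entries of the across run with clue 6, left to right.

17 in 2 cells must be {8,9}; 4 in 2 cells must be {1,3}; 16 in 2 cells must be {7,9}.
Nothing is forced directly, so branch on R4C1, whose candidates are 1 or 3. If R4C1 = 1: then R3C1 would have to be in {1,2,4,5} for the 6 across but in {6,7,8,9} for the 31 down — contradiction. So R4C1 = 3.
R4C2 = 4 − 3 = 1 completes the 4 across.
Nothing is forced directly, so branch on R3C1, whose candidates are 4 or 5. If R3C1 = 5: then R3C2 would have to be in {1} for the 6 across but in {2,3,4,5,6,7,8,9} for the 26 down — contradiction. So R3C1 = 4.
R3C2 = 6 − 4 = 2 completes the 6 across.

4 2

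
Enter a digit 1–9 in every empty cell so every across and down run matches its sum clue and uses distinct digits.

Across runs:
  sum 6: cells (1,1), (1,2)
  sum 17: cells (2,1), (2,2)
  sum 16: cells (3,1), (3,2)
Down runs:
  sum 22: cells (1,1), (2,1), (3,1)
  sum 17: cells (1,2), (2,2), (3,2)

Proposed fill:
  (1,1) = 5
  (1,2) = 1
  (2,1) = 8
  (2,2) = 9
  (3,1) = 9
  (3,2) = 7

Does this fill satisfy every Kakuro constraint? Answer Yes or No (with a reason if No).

Yes

Across: 5+1=6; 8+9=17; 9+7=16. Down: 5+8+9=22; 1+9+7=17. No digit repeats within any run.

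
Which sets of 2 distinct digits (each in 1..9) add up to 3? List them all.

{1,2}

2 distinct digits from 1–9 sum between 3 and 17.
Only one set works: {1,2}.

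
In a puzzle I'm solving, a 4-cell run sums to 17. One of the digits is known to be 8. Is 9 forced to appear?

Counterexample: {1,2,6,8} sums to 17 under that restriction without using 9.

No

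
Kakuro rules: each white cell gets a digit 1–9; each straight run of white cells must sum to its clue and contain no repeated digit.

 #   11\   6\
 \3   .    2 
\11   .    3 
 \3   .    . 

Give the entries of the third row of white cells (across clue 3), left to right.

3 in 2 cells must be {1,2}; 6 in 3 cells must be {1,2,3}.
R1C1 = 3 − 2 = 1 completes the 3 across.
R2C1 = 11 − 3 = 8 completes the 11 across.
R3C1 = 11 − 9 = 2 completes the 11 down.
R3C2 = 3 − 2 = 1 completes the 3 across.

2 1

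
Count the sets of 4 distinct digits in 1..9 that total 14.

5

4 distinct digits from 1–9 sum between 10 and 30.
Enumerating: {1,2,3,8}, {1,2,4,7}, {1,2,5,6}, {1,3,4,6}, {2,3,4,5}.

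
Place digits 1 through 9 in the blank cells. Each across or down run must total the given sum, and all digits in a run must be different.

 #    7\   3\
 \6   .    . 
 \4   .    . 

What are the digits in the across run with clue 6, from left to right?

4, 2

4 in 2 cells must be {1,3}; 3 in 2 cells must be {1,2}.
The 4 across and the 3 down share only 1, so R2C2 = 1.
R1C2 = 3 − 1 = 2 completes the 3 down.
R2C1 = 4 − 1 = 3 completes the 4 across.
R1C1 = 6 − 2 = 4 completes the 6 across.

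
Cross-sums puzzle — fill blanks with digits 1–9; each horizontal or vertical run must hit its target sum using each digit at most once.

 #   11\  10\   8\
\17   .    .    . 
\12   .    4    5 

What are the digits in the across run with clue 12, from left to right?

R1C2 = 10 − 4 = 6 completes the 10 down.
R1C3 = 8 − 5 = 3 completes the 8 down.
R2C1 = 12 − 9 = 3 completes the 12 across.
R1C1 = 17 − 9 = 8 completes the 17 across.

3 4 5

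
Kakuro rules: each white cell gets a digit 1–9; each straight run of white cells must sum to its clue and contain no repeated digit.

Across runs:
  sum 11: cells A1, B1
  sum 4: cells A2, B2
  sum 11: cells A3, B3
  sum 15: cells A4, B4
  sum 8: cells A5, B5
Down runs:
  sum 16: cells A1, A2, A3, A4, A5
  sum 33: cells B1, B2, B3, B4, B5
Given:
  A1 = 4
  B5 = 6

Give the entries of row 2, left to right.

4 in 2 cells must be {1,3}; 16 in 5 cells must be {1,2,3,4,6}.
B1 = 11 − 4 = 7 completes the 11 across.
Given what's placed, B2 must be 3 to fit the 4 across and 33 down.
Given what's placed, A4 must be 6 to fit the 15 across and 16 down.
B4 = 15 − 6 = 9 completes the 15 across.
A5 = 8 − 6 = 2 completes the 8 across.
A2 = 4 − 3 = 1 completes the 4 across.

1, 3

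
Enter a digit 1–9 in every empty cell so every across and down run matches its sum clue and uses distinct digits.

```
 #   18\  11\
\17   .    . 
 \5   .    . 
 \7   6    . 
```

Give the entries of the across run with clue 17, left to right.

9 8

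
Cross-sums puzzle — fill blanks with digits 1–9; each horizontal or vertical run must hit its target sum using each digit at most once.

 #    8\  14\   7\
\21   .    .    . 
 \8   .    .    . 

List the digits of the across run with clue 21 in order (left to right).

7 9 5

The 8 across and the 14 down share only 5, so R2C2 = 5.
R1C2 = 14 − 5 = 9 completes the 14 down.
Nothing is forced directly, so branch on R1C1, whose candidates are 5 or 7. If R1C1 = 5: then R1C3 would have to be in {7} for the 21 across but in {1,2,3,4,5,6} for the 7 down — contradiction. So R1C1 = 7.
R1C3 = 21 − 16 = 5 completes the 21 across.
R2C1 = 8 − 7 = 1 completes the 8 down.
R2C3 = 8 − 6 = 2 completes the 8 across.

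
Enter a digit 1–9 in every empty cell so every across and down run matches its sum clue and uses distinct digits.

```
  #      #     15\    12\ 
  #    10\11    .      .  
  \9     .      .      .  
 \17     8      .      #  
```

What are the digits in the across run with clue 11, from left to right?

17 in 2 cells must be {8,9}.
R2C1 = 10 − 8 = 2 completes the 10 down.
R3C2 = 17 − 8 = 9 completes the 17 across.
No cell is forced outright now. R2C2 can only be 1 or 4 (the digits allowed by both its 9 across and its 15 down). If R2C2 = 1: that forces R1C2 = 5, after which R1C3 would have to be in {6} for the 11 across but in {3,4,5,7,8,9} for the 12 down — contradiction. So R2C2 = 4.
R1C2 = 15 − 13 = 2 completes the 15 down.
R1C3 = 11 − 2 = 9 completes the 11 across.
R2C3 = 9 − 6 = 3 completes the 9 across.

2 9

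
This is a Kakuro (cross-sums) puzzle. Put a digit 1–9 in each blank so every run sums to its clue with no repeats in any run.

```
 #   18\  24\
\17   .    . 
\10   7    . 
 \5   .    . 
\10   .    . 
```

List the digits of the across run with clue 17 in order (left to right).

8, 9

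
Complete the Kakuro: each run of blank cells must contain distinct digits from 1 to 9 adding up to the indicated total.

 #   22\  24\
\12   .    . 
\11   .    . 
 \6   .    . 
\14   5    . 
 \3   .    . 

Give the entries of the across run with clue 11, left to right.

3 8

3 in 2 cells must be {1,2}.
R4C2 = 14 − 5 = 9 completes the 14 across.
Nothing is forced directly, so branch on R3C1, whose candidates are 1 or 2 or 4. If R3C1 = 1: that forces R3C2 = 5, R5C1 = 2, R5C2 = 1, R1C1 = 8, after which R1C2 would have to be in {4} for the 12 across but in {2,3,6,7} for the 24 down — contradiction. If R3C1 = 2: that forces R3C2 = 4, R5C1 = 1, R5C2 = 2, R1C1 = 8, after which R1C2 would have to be in {4} for the 12 across but in {1,3,6,8} for the 24 down — contradiction. So R3C1 = 4.
R3C2 = 6 − 4 = 2 completes the 6 across.
Given what's placed, R5C2 must be 1 to fit the 3 across and 24 down.
R5C1 = 3 − 1 = 2 completes the 3 across.
No cell is forced outright now. R1C1 can only be 3 or 8 (the digits allowed by both its 12 across and its 22 down). If R1C1 = 3: then R1C2 would have to be in {9} for the 12 across but in {4,5,7,8} for the 24 down — contradiction. So R1C1 = 8.
R1C2 = 12 − 8 = 4 completes the 12 across.
R2C1 = 22 − 19 = 3 completes the 22 down.
R2C2 = 11 − 3 = 8 completes the 11 across.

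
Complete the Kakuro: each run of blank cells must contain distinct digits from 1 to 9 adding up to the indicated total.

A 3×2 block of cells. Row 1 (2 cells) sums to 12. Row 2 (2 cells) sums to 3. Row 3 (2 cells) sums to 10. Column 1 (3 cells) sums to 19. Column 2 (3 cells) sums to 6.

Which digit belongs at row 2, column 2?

1

3 in 2 cells must be {1,2}; 6 in 3 cells must be {1,2,3}.
The 12 across and the 6 down share only 3, so (1,2) = 3.
The 3 across and the 19 down share only 2, so (2,1) = 2.
(2,2) = 3 − 2 = 1 completes the 3 across.
(3,2) = 6 − 4 = 2 completes the 6 down.
(1,1) = 12 − 3 = 9 completes the 12 across.
(3,1) = 10 − 2 = 8 completes the 10 across.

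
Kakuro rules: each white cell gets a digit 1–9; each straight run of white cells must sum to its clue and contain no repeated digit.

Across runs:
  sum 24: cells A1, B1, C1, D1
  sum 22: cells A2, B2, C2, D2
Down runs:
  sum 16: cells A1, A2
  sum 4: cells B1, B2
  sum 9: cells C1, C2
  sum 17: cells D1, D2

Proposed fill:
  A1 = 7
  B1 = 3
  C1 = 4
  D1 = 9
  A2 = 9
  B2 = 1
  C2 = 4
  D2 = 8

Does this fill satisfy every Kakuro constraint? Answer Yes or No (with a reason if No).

No — the across run A1–D1 sums to 23, not 24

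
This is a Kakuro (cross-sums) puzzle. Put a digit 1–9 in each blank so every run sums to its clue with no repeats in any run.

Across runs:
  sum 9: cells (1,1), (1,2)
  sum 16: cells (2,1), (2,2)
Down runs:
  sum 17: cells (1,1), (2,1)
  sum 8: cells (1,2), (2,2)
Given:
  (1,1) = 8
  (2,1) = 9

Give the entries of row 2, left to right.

9, 7

16 in 2 cells must be {7,9}; 17 in 2 cells must be {8,9}.
(1,2) = 9 − 8 = 1 completes the 9 across.
(2,2) = 16 − 9 = 7 completes the 16 across.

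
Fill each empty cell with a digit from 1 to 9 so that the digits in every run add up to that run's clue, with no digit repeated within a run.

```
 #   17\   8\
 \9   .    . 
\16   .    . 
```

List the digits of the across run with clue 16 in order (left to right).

9, 7

16 in 2 cells must be {7,9}; 17 in 2 cells must be {8,9}.
The 9 across and the 17 down share only 8, so R1C1 = 8.
R1C2 = 9 − 8 = 1 completes the 9 across.
R2C1 = 17 − 8 = 9 completes the 17 down.
R2C2 = 16 − 9 = 7 completes the 16 across.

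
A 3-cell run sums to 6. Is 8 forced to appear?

The only way to make 6 from 3 distinct digits is {1,2,3}, which does not contain 8.

No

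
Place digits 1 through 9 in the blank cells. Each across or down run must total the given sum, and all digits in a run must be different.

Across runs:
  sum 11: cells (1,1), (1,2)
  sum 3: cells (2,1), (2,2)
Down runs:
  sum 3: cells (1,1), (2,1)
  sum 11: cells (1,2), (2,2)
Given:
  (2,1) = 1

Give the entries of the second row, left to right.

1, 2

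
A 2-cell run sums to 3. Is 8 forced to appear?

No

The only way to make 3 from 2 distinct digits is {1,2}, which does not contain 8.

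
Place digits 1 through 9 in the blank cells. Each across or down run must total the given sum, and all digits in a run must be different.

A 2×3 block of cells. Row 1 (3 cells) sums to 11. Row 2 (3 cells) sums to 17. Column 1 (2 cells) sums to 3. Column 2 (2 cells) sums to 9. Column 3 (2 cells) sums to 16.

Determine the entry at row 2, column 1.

2

3 in 2 cells must be {1,2}; 16 in 2 cells must be {7,9}.
The 11 across and the 16 down share only 7, so (1,3) = 7.
(2,3) = 16 − 7 = 9 completes the 16 down.
Given what's placed, (1,1) must be 1 to fit the 11 across and 3 down.
(1,2) = 11 − 8 = 3 completes the 11 across.
(2,1) = 3 − 1 = 2 completes the 3 down.
(2,2) = 17 − 11 = 6 completes the 17 across.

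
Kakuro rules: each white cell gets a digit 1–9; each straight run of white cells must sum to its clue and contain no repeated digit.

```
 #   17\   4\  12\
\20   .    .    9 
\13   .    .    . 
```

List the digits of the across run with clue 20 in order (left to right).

17 in 2 cells must be {8,9}; 4 in 2 cells must be {1,3}.
Given what's placed, R1C1 must be 8 to fit the 20 across and 17 down.
R1C2 = 20 − 17 = 3 completes the 20 across.
R2C1 = 17 − 8 = 9 completes the 17 down.
R2C2 = 4 − 3 = 1 completes the 4 down.
R2C3 = 13 − 10 = 3 completes the 13 across.

8, 3, 9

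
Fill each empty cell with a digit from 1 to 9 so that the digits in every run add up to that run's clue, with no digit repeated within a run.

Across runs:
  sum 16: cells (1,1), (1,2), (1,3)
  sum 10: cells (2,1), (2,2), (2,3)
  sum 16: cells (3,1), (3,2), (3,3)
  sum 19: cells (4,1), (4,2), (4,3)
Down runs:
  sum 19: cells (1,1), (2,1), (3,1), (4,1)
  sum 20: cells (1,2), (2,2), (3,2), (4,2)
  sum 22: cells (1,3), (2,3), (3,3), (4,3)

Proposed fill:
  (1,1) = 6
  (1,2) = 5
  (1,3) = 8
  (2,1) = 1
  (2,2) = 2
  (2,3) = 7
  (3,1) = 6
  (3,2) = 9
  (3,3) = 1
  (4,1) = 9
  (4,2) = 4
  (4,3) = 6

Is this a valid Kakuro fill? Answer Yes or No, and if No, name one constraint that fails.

No — the across run (1,1)–(1,3) sums to 19, not 16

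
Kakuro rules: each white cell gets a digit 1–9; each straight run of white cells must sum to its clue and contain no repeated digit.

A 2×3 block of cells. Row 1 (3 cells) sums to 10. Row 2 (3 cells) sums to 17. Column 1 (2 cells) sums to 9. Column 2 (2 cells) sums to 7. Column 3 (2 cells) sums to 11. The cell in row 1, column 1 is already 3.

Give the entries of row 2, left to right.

(2,1) = 9 − 3 = 6 completes the 9 down.
No cell is forced outright now. (2,2) can only be 2 or 3 or 4 (the digits allowed by both its 17 across and its 7 down). If (2,2) = 3: then (1,2) would have to be in {1,2,5,6} for the 10 across but in {4} for the 7 down — contradiction. If (2,2) = 4: then (1,2) would have to be in {1,2,5,6} for the 10 across but in {3} for the 7 down — contradiction. So (2,2) = 2.
(1,2) = 7 − 2 = 5 completes the 7 down.
(1,3) = 10 − 8 = 2 completes the 10 across.
(2,3) = 17 − 8 = 9 completes the 17 across.

6 2 9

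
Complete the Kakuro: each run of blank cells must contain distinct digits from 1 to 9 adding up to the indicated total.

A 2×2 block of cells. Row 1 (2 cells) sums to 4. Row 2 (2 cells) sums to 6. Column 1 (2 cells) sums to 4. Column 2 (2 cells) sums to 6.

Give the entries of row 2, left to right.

1 5

4 in 2 cells must be {1,3}.
The 4 across and the 6 down share only 1, so (1,2) = 1.
The 6 across and the 4 down share only 1, so (2,1) = 1.
(2,2) = 6 − 1 = 5 completes the 6 across.
(1,1) = 4 − 1 = 3 completes the 4 across.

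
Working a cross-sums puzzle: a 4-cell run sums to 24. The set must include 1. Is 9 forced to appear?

The only way to make 24 from 4 distinct digits under that restriction is {1,6,8,9}, which contains 9.

Yes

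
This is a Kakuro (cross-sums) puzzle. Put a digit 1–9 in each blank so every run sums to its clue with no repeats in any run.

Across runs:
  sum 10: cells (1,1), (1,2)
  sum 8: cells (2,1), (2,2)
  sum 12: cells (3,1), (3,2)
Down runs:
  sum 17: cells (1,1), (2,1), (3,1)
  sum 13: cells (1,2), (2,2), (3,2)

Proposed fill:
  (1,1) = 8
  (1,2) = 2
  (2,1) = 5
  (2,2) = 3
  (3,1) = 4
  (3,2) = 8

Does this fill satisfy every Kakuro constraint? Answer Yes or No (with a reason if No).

Yes

Across: 8+2=10; 5+3=8; 4+8=12. Down: 8+5+4=17; 2+3+8=13. No digit repeats within any run.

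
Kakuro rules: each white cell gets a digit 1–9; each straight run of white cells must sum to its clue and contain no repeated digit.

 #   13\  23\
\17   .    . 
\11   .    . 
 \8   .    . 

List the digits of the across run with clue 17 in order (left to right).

8 9

17 in 2 cells must be {8,9}; 23 in 3 cells must be {6,8,9}.
The 8 across and the 23 down share only 6, so R3C2 = 6.
R3C1 = 8 − 6 = 2 completes the 8 across.
Given what's placed, R1C1 must be 8 to fit the 17 across and 13 down.
R1C2 = 17 − 8 = 9 completes the 17 across.
R2C1 = 13 − 10 = 3 completes the 13 down.
R2C2 = 11 − 3 = 8 completes the 11 across.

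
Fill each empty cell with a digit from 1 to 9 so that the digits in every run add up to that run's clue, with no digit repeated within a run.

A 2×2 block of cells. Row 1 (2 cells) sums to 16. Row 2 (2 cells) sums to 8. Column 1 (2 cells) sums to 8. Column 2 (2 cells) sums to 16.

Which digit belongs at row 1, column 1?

16 in 2 cells must be {7,9}.
The 16 across and the 8 down share only 7, so (1,1) = 7.
(1,2) = 16 − 7 = 9 completes the 16 across.
(2,1) = 8 − 7 = 1 completes the 8 down.
(2,2) = 8 − 1 = 7 completes the 8 across.

7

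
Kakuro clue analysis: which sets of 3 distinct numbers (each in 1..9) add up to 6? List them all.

3 distinct digits from 1–9 sum between 6 and 24.
Only one set works: {1,2,3}.

{1,2,3}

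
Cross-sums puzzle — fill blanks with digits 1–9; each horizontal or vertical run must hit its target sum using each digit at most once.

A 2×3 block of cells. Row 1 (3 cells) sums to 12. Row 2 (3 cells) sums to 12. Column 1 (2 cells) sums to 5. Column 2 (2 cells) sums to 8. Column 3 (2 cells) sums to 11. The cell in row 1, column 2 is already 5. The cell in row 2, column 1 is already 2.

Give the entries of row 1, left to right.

3 5 4

(1,1) = 5 − 2 = 3 completes the 5 down.
(1,3) = 12 − 8 = 4 completes the 12 across.
(2,2) = 8 − 5 = 3 completes the 8 down.
(2,3) = 12 − 5 = 7 completes the 12 across.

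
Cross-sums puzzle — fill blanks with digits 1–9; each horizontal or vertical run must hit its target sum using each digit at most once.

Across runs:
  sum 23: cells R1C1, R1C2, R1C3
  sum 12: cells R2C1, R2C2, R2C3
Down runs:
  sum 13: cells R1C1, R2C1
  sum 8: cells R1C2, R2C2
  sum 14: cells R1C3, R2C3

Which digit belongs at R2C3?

6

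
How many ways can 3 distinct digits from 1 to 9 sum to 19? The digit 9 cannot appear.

3 distinct digits from 1–9 sum between 6 and 24.
Dropping sets that contain 9.
Enumerating: {4,7,8}, {5,6,8}.

2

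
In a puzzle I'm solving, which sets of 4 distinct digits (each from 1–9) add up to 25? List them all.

{1,7,8,9}; {2,6,8,9}; {3,5,8,9}; {3,6,7,9}; {4,5,7,9}; {4,6,7,8}

4 distinct digits from 1–9 sum between 10 and 30.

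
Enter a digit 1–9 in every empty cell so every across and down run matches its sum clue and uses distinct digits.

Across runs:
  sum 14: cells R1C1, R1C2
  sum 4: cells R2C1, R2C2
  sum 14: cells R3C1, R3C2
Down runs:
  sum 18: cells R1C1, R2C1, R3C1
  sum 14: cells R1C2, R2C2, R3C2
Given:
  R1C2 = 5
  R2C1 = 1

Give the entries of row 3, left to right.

8 6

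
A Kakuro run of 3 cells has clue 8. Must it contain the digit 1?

Yes

Every partition of 8 into 3 distinct digits includes 1: {1,2,5}, {1,3,4}.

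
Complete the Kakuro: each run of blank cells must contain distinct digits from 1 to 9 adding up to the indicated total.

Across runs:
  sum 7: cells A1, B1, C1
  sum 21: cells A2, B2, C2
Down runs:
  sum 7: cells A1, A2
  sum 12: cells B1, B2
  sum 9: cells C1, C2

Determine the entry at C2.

7

7 in 3 cells must be {1,2,4}.
The 7 across and the 12 down share only 4, so B1 = 4.
B2 = 12 − 4 = 8 completes the 12 down.
Nothing is forced directly, so branch on A2, whose candidates are 4 or 6. If A2 = 4: then A1 would have to be in {1,2} for the 7 across but in {3} for the 7 down — contradiction. So A2 = 6.
A1 = 7 − 6 = 1 completes the 7 down.
C1 = 7 − 5 = 2 completes the 7 across.
C2 = 21 − 14 = 7 completes the 21 across.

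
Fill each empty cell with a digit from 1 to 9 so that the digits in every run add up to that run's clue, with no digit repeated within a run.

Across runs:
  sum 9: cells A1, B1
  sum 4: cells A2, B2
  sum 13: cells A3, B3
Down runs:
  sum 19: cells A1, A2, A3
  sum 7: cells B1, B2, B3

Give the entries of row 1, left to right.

4 in 2 cells must be {1,3}; 7 in 3 cells must be {1,2,4}.
The 4 across and the 19 down share only 3, so A2 = 3.
B2 = 4 − 3 = 1 completes the 4 across.
Given what's placed, B3 must be 4 to fit the 13 across and 7 down.
A1 = 7: the only remaining digit allowed by both the 9 across and the 19 down.
B1 = 9 − 7 = 2 completes the 9 across.
A3 = 13 − 4 = 9 completes the 13 across.

7 2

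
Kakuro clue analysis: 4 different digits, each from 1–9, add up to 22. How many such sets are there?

4 distinct digits from 1–9 sum between 10 and 30.

11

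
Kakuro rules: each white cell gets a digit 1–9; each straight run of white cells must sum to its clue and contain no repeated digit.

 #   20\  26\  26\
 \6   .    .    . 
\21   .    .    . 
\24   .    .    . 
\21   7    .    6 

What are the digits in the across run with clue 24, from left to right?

6 in 3 cells must be {1,2,3}; 24 in 3 cells must be {7,8,9}.
Given what's placed, R1C3 must be 3 to fit the 6 across and 26 down.
R4C2 = 21 − 13 = 8 completes the 21 across.
Given what's placed, R1C2 must be 2 to fit the 6 across and 26 down.
R1C1 = 6 − 5 = 1 completes the 6 across.
Nothing is forced directly, so branch on R3C1, whose candidates are 8 or 9. If R3C1 = 9: then R2C1 would have to be in {4,5,6,7,8,9} for the 21 across but in {3} for the 20 down — contradiction. So R3C1 = 8.
R2C1 = 20 − 16 = 4 completes the 20 down.
Given what's placed, R2C2 must be 9 to fit the 21 across and 26 down.
R2C3 = 21 − 13 = 8 completes the 21 across.
R3C2 = 26 − 19 = 7 completes the 26 down.
R3C3 = 24 − 15 = 9 completes the 24 across.

8 7 9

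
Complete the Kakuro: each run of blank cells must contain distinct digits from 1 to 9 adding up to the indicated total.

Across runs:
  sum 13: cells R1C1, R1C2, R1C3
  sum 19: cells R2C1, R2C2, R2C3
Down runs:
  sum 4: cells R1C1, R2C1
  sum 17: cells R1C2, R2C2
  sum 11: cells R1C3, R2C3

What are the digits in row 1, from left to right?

1 8 4

4 in 2 cells must be {1,3}; 17 in 2 cells must be {8,9}.
The 19 across and the 4 down share only 3, so R2C1 = 3.
Given what's placed, R2C2 must be 9 to fit the 19 across and 17 down.
R2C3 = 19 − 12 = 7 completes the 19 across.
R1C1 = 4 − 3 = 1 completes the 4 down.
R1C2 = 17 − 9 = 8 completes the 17 down.
R1C3 = 13 − 9 = 4 completes the 13 across.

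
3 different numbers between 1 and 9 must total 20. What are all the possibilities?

3 distinct digits from 1–9 sum between 6 and 24.

{3,8,9}; {4,7,9}; {5,6,9}; {5,7,8}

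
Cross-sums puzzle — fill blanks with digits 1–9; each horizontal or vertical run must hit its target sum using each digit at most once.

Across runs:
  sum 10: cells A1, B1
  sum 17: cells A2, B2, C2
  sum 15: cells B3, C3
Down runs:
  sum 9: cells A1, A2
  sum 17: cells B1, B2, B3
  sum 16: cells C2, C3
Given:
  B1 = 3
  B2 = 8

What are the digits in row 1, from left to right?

7, 3

16 in 2 cells must be {7,9}.
A1 = 10 − 3 = 7 completes the 10 across.
A2 = 9 − 7 = 2 completes the 9 down.
C2 = 17 − 10 = 7 completes the 17 across.
B3 = 17 − 11 = 6 completes the 17 down.
C3 = 15 − 6 = 9 completes the 15 across.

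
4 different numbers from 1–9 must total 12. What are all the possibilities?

4 distinct digits from 1–9 sum between 10 and 30.

{1,2,3,6}; {1,2,4,5}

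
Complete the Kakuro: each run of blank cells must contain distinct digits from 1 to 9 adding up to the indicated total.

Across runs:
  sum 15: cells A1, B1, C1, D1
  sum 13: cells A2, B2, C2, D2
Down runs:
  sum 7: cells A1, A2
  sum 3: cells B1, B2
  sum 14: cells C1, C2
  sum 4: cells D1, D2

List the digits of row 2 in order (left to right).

3 in 2 cells must be {1,2}; 4 in 2 cells must be {1,3}.
Nothing is forced directly, so branch on C2, whose candidates are 5 or 6. If C2 = 6: that forces C1 = 8, D1 = 1, after which D2 would have to be in {1,2,4} for the 13 across but in {3} for the 4 down — contradiction. So C2 = 5.
C1 = 14 − 5 = 9 completes the 14 down.
Given what's placed, B2 must be 1 to fit the 13 across and 3 down.
D2 = 3: the only remaining digit allowed by both the 13 across and the 4 down.
B1 = 3 − 1 = 2 completes the 3 down.
D1 = 4 − 3 = 1 completes the 4 down.
A2 = 13 − 9 = 4 completes the 13 across.

4, 1, 5, 3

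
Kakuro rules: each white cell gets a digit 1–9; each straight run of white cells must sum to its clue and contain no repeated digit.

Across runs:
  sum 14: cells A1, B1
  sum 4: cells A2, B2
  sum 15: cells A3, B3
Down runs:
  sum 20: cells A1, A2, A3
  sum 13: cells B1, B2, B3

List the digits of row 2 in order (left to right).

4 in 2 cells must be {1,3}.
The 4 across and the 20 down share only 3, so A2 = 3.
B2 = 4 − 3 = 1 completes the 4 across.
Nothing is forced directly, so branch on A1, whose candidates are 8 or 9. If A1 = 8: then B1 would have to be in {6} for the 14 across but in {3,4,5,7,8,9} for the 13 down — contradiction. So A1 = 9.
B1 = 14 − 9 = 5 completes the 14 across.
A3 = 20 − 12 = 8 completes the 20 down.
B3 = 15 − 8 = 7 completes the 15 across.

3 1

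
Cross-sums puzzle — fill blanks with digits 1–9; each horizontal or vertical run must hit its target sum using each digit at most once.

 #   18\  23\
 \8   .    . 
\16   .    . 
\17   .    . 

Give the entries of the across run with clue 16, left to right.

7 9

16 in 2 cells must be {7,9}; 17 in 2 cells must be {8,9}; 23 in 3 cells must be {6,8,9}.
The 8 across and the 23 down share only 6, so R1C2 = 6.
Given what's placed, R2C2 must be 9 to fit the 16 across and 23 down.
R3C2 = 23 − 15 = 8 completes the 23 down.
R1C1 = 8 − 6 = 2 completes the 8 across.
R2C1 = 16 − 9 = 7 completes the 16 across.
R3C1 = 17 − 8 = 9 completes the 17 across.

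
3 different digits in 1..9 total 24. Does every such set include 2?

The only way to make 24 from 3 distinct digits is {7,8,9}, which does not contain 2.

No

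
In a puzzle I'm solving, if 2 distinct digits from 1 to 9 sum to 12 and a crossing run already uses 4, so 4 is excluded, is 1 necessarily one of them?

No

Counterexample: {3,9} sums to 12 under that restriction without using 1.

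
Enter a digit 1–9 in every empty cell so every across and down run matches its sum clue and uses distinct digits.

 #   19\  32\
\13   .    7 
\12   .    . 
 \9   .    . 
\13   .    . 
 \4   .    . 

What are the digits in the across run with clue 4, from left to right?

1, 3

4 in 2 cells must be {1,3}.
R1C1 = 13 − 7 = 6 completes the 13 across.
R5C2 = 3: the only remaining digit allowed by both the 4 across and the 32 down.
R5C1 = 4 − 3 = 1 completes the 4 across.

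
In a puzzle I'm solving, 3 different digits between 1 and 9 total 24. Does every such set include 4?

No

The only way to make 24 from 3 distinct digits is {7,8,9}, which does not contain 4.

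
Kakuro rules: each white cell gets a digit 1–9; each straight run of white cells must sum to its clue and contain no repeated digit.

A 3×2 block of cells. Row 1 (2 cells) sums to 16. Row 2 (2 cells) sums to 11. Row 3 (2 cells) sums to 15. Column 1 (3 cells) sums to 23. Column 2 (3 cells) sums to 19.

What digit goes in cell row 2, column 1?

8

16 in 2 cells must be {7,9}; 23 in 3 cells must be {6,8,9}.
The 16 across and the 23 down share only 9, so (1,1) = 9.
(1,2) = 16 − 9 = 7 completes the 16 across.
Nothing is forced directly, so branch on (2,1), whose candidates are 6 or 8. If (2,1) = 6: then (2,2) would have to be in {5} for the 11 across but in {3,4,8,9} for the 19 down — contradiction. So (2,1) = 8.
(2,2) = 11 − 8 = 3 completes the 11 across.
(3,1) = 23 − 17 = 6 completes the 23 down.
(3,2) = 15 − 6 = 9 completes the 15 across.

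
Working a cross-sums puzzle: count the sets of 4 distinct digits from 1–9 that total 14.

5

4 distinct digits from 1–9 sum between 10 and 30.
Enumerating: {1,2,3,8}, {1,2,4,7}, {1,2,5,6}, {1,3,4,6}, {2,3,4,5}.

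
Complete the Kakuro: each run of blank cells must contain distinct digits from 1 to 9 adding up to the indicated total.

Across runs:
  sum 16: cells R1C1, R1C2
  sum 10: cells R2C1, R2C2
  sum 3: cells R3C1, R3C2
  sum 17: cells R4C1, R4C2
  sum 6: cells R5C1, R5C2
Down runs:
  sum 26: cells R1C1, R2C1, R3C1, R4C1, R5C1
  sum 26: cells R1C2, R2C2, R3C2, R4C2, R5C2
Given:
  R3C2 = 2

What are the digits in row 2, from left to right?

16 in 2 cells must be {7,9}; 3 in 2 cells must be {1,2}; 17 in 2 cells must be {8,9}.
R3C1 = 3 − 2 = 1 completes the 3 across.
Nothing is forced directly, so branch on R1C1, whose candidates are 7 or 9. If R1C1 = 9: that forces R1C2 = 7, R4C1 = 8, R4C2 = 9, R5C2 = 5, R2C2 = 3, after which R5C1 would have to be in {1} for the 6 across but in {2,3,5,6} for the 26 down — contradiction. So R1C1 = 7.
R1C2 = 16 − 7 = 9 completes the 16 across.
Given what's placed, R4C2 must be 8 to fit the 17 across and 26 down.
R4C1 = 17 − 8 = 9 completes the 17 across.
No cell is forced outright now. R5C1 can only be 4 or 5 (the digits allowed by both its 6 across and its 26 down). If R5C1 = 4: then R2C1 would have to be in {1,2,3,4,6,7,8,9} for the 10 across but in {5} for the 26 down — contradiction. So R5C1 = 5.
R2C1 = 26 − 22 = 4 completes the 26 down.
R2C2 = 10 − 4 = 6 completes the 10 across.

4 6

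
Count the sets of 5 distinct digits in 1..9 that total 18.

3

5 distinct digits from 1–9 sum between 15 and 35.
Enumerating: {1,2,3,4,8}, {1,2,3,5,7}, {1,2,4,5,6}.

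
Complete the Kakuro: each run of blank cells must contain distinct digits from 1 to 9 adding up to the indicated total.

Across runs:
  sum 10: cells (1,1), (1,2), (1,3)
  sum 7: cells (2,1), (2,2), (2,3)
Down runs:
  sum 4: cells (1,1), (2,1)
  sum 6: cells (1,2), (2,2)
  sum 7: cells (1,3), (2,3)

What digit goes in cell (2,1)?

7 in 3 cells must be {1,2,4}; 4 in 2 cells must be {1,3}.
The 7 across and the 4 down share only 1, so (2,1) = 1.
(1,1) = 4 − 1 = 3 completes the 4 down.
Nothing is forced directly, so branch on (2,2), whose candidates are 2 or 4. If (2,2) = 2: then (1,2) would have to be in {1,2,5,6} for the 10 across but in {4} for the 6 down — contradiction. So (2,2) = 4.
(1,2) = 6 − 4 = 2 completes the 6 down.
(1,3) = 10 − 5 = 5 completes the 10 across.
(2,3) = 7 − 5 = 2 completes the 7 across.

1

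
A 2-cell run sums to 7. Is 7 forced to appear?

Counterexample: {1,6} sums to 7 without using 7.

No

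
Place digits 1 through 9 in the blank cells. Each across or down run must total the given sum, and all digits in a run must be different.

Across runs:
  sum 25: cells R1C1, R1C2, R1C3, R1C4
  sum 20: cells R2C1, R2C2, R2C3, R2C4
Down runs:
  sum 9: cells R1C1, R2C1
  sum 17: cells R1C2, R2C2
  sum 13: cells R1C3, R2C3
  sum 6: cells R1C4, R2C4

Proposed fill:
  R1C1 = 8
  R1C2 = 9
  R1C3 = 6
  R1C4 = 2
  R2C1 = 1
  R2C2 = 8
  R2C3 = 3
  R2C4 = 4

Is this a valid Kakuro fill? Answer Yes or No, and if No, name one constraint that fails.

No — the down run R1C3–R2C3 sums to 9, not 13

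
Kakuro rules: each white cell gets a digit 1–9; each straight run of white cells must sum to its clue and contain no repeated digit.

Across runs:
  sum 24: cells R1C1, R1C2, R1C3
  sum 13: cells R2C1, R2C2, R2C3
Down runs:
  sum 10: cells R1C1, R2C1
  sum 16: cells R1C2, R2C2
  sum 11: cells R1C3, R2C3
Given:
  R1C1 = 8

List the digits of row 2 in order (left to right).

2, 7, 4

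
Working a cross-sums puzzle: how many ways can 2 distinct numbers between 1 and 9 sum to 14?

2

2 distinct digits from 1–9 sum between 3 and 17.
Enumerating: {5,9}, {6,8}.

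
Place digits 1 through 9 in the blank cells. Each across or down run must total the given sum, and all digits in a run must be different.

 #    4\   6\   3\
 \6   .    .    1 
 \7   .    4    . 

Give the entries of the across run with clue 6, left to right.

3, 2, 1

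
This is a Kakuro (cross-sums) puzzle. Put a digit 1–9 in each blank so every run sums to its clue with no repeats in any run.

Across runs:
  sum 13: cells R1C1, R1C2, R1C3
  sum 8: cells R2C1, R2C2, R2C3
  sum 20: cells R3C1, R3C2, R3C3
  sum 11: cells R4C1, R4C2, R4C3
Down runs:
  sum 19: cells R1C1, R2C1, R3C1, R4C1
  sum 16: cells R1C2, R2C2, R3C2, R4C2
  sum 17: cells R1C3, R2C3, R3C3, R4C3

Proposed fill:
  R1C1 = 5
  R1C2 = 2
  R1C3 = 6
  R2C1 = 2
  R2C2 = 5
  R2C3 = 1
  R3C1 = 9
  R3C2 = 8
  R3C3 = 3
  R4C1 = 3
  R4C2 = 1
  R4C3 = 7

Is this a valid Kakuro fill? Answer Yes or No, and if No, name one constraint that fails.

Yes

Across: 5+2+6=13; 2+5+1=8; 9+8+3=20; 3+1+7=11. Down: 5+2+9+3=19; 2+5+8+1=16; 6+1+3+7=17. No digit repeats within any run.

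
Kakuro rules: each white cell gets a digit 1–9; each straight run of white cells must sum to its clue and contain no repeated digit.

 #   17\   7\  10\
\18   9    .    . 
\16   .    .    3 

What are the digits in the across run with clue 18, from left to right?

17 in 2 cells must be {8,9}.
R1C3 = 10 − 3 = 7 completes the 10 down.
R2C1 = 17 − 9 = 8 completes the 17 down.
R2C2 = 16 − 11 = 5 completes the 16 across.
R1C2 = 18 − 16 = 2 completes the 18 across.

9 2 7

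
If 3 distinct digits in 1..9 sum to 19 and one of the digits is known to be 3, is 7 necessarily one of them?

The only way to make 19 from 3 distinct digits under that restriction is {3,7,9}, which contains 7.

Yes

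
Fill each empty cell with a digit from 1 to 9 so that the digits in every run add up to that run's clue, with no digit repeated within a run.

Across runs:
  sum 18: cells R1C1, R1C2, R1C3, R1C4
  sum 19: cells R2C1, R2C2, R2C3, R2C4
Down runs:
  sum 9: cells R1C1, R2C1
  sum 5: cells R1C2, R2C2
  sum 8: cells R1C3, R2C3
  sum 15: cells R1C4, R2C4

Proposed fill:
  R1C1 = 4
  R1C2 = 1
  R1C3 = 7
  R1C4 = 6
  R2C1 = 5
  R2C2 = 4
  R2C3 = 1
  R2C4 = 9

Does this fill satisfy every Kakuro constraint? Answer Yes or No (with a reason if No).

Across: 4+1+7+6=18; 5+4+1+9=19. Down: 4+5=9; 1+4=5; 7+1=8; 6+9=15. No digit repeats within any run.

Yes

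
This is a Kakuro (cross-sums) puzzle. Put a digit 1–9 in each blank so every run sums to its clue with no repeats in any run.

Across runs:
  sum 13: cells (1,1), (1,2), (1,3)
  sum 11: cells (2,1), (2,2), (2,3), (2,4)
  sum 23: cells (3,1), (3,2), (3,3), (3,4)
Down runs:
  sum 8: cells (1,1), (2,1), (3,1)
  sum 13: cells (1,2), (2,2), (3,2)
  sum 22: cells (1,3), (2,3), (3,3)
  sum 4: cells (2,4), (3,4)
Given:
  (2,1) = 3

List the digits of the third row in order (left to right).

4, 7, 9, 3

11 in 4 cells must be {1,2,3,5}; 4 in 2 cells must be {1,3}.
(2,3) = 5: the only remaining digit allowed by both the 11 across and the 22 down.
Given what's placed, (2,4) must be 1 to fit the 11 across and 4 down.
(3,4) = 4 − 1 = 3 completes the 4 down.
(2,2) = 11 − 9 = 2 completes the 11 across.
(3,1) = 4: the only remaining digit allowed by both the 23 across and the 8 down.
Given what's placed, (3,2) must be 7 to fit the 23 across and 13 down.
(3,3) = 23 − 14 = 9 completes the 23 across.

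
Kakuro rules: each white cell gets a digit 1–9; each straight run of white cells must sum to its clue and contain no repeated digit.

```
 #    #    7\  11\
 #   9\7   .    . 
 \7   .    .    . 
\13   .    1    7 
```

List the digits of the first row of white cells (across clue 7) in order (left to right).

4, 3

7 in 3 cells must be {1,2,4}.
R2C3 = 1: the only remaining digit allowed by both the 7 across and the 11 down.
R3C1 = 13 − 8 = 5 completes the 13 across.
R1C3 = 11 − 8 = 3 completes the 11 down.
R2C1 = 9 − 5 = 4 completes the 9 down.
R2C2 = 7 − 5 = 2 completes the 7 across.
R1C2 = 7 − 3 = 4 completes the 7 across.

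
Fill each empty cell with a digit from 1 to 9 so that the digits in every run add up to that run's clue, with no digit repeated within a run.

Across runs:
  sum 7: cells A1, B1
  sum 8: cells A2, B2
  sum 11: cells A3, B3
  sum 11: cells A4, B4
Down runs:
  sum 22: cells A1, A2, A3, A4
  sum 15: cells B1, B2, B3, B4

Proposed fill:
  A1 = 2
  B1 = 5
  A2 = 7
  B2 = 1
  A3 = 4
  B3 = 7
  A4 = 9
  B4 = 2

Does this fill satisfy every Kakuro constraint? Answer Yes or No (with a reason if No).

Across: 2+5=7; 7+1=8; 4+7=11; 9+2=11. Down: 2+7+4+9=22; 5+1+7+2=15. No digit repeats within any run.

Yes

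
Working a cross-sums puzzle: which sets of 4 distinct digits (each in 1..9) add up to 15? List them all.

{1,2,3,9}; {1,2,4,8}; {1,2,5,7}; {1,3,4,7}; {1,3,5,6}; {2,3,4,6}

4 distinct digits from 1–9 sum between 10 and 30.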